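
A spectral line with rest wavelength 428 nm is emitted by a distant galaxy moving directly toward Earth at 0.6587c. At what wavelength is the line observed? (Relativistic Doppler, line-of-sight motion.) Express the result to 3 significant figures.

Relativistic Doppler for wavelength: λ_obs = λ_src · √((1−β)/(1+β)).
With β = 0.6587: factor = √(0.3413/1.6587) = 0.45361.
λ_obs = 428 × 0.45361 = 194 nm.

194 nm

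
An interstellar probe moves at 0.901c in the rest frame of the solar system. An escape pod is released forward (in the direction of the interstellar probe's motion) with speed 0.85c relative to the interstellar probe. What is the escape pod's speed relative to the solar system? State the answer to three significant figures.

Relativistic velocity addition: u = (u' + v)/(1 + u'v/c²), with u' = 0.85c and v = 0.901c.
Numerator: 0.85 + 0.901 = 1.751. Denominator: 1 + (0.85)(0.901) = 1.76585.
u = 1.751/1.76585 = 0.99159, so the speed is 0.992c.

0.992c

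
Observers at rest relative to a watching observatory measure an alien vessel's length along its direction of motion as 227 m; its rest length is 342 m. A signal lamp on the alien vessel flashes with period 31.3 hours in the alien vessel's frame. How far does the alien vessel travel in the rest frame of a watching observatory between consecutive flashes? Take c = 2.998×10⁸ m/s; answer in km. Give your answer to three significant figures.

3.81×10^10 km

From L = L₀/γ: γ = 342/227 = 1.50661.
β = √(1 − 1/γ²) = 0.74796. Lab-frame period = γτ = 1.50661×31.3 hours = 47.157 hours. Distance = βc × γτ = 0.74796 × 2.998×10⁸ m/s × 169765.2 s = 3.8068×10^13 m = 3.81×10^10 km.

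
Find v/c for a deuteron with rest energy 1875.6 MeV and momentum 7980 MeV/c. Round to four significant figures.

0.9735

pc/(mc²) = 7980/1875.6 = 4.2546 = βγ = β/√(1−β²).
So β² = x²/(1 + x²) with x = 4.2546: x² = 18.1016, β² = 18.1016/19.1016 = 0.947648, β = 0.9735.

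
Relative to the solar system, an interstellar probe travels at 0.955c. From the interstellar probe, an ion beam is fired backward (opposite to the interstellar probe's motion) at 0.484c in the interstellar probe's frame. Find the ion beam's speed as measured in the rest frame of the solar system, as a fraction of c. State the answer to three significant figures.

0.876c

In units of c, u = (u' + v)/(1 + u'v) with u' = −0.484 and v = 0.955.
Numerator: −0.484 + 0.955 = 0.471. Denominator: 1 + (−0.484)(0.955) = 0.53778.
u = 0.471/0.53778 = 0.87582, so the speed is 0.876c.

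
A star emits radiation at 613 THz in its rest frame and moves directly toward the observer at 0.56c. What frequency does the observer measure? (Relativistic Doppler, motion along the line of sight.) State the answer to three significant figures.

1150 THz

Relativistic Doppler (source moving toward): f_obs = f_src · √((1+β)/(1−β)).
With β = 0.56: factor = √(1.56/0.44) = 1.8829.
f_obs = 613 × 1.8829 = 1150 THz.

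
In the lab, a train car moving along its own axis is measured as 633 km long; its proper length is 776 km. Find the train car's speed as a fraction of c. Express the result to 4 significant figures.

Length contraction gives γ = L₀/L = 776/633 = 1.2259.
β = √(1 − 1/γ²) = √0.334589 = 0.5784.

0.5784c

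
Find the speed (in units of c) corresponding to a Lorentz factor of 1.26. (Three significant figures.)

0.608c

β = √(1 − 1/γ²) = √(1 − 1/1.5876) = √0.370118 = 0.608.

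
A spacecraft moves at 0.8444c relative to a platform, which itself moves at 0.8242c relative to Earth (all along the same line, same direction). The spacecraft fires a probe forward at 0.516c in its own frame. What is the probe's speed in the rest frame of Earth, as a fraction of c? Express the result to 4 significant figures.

First combine the probe and spacecraft (S''→S'): u₁ = (0.516 + 0.8444)/(1 + 0.516×0.8444) = 1.3604/1.4357104 = 0.94754.
Then combine with the platform (S'→S): u = (0.94754 + 0.8242)/(1 + 0.94754×0.8242) = 1.77174/1.780962468 = 0.99482.

0.9948c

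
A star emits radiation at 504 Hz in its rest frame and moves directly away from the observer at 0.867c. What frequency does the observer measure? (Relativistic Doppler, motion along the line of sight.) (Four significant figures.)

Relativistic Doppler (source moving away): f_obs = f_src · √((1−β)/(1+β)).
With β = 0.867: factor = √(0.133/1.867) = 0.2669.
f_obs = 504 × 0.2669 = 134.5 Hz.

134.5 Hz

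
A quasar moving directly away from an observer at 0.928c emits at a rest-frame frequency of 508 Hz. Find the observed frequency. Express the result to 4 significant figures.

98.17 Hz

Relativistic Doppler (source moving away): f_obs = f_src · √((1−β)/(1+β)).
With β = 0.928: factor = √(0.072/1.928) = 0.19325.
f_obs = 508 × 0.19325 = 98.17 Hz.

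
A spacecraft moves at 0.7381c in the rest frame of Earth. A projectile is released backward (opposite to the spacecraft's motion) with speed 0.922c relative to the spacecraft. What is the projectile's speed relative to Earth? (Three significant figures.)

In units of c, u = (u' + v)/(1 + u'v) with u' = −0.922 and v = 0.7381.
Numerator: −0.922 + 0.7381 = −0.1839. Denominator: 1 + (−0.922)(0.7381) = 0.3194718.
u = −0.1839/0.3194718 = −0.57564, so the speed is 0.576c.

0.576c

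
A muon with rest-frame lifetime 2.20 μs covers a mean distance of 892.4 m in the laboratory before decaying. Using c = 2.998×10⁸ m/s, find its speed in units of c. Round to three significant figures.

0.804c

Lab distance = (lab lifetime)·v = γτ·βc, so βγ = d/(cτ) = 892.4/(2.998×10⁸ × 2.200×10^-6) = 1.353.
With βγ = 1.353: γ² = 1 + (βγ)² = 2.83061, and β = (βγ)/γ = 1.353/1.68244 = 0.804.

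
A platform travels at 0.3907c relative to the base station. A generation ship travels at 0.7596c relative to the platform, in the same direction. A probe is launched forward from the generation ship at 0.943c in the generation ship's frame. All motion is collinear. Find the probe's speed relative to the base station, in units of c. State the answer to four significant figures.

First combine the probe and generation ship (S''→S'): u₁ = (0.943 + 0.7596)/(1 + 0.943×0.7596) = 1.7026/1.7163028 = 0.99202.
Then combine with the platform (S'→S): u = (0.99202 + 0.3907)/(1 + 0.99202×0.3907) = 1.38272/1.387582214 = 0.9965.

0.9965c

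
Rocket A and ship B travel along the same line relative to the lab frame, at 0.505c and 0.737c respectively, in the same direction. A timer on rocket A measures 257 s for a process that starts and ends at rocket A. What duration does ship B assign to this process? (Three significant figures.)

277 s

Speed of rocket A in ship B's frame: u = (v_A − v_B)/(1 − v_A v_B/c²) = (0.505 − 0.737)/(1 − 0.505×0.737) = −0.232/0.627815 = −0.36954; |u| = 0.36954c.
At |u| = 0.36954c, γ = (1 − 0.13656)^(−1/2) = 1.0762.
Rocket A's interval is proper; time dilation gives Δt_B = γΔτ = 1.0762 × 257 s = 277 s.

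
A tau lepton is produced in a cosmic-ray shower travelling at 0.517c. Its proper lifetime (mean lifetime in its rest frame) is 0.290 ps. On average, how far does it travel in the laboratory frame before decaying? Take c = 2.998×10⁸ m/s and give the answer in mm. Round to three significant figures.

With β = 0.517, γ = 1/√(1 − 0.517²) = 1/√0.732711 = 1.1682.
Lab-frame lifetime: Δt = γτ = 1.1682 × 0.290 ps = 0.33878 ps.
Distance: d = vΔt = 0.517 × 2.998×10⁸ m/s × 3.3878×10^-13 s = 5.25×10^-5 m = 0.0525 mm.

0.0525 mm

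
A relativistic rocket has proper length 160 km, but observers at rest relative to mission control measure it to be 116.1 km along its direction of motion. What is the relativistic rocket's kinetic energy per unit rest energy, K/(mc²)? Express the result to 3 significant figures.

γ = L₀/L = 160/116.1 = 1.37812.
Since K = (γ−1)mc², K/(mc²) = 1.37812 − 1 = 0.378.

0.378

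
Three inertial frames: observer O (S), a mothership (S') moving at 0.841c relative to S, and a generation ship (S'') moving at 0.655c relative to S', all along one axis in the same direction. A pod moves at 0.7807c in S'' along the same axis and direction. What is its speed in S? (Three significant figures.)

0.996c

Compose velocities in two stages. Stage 1 (into S'): u₁ = (0.7807+0.655)/(1+0.7807×0.655) = 0.94994.
Stage 2 (into S): u = (0.94994+0.841)/(1+0.94994×0.841) = 0.99558, so the speed is 0.996c.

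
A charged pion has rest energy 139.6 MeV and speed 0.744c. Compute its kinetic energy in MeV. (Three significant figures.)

69.3 MeV

γ = 1/√(1 − β²) = 1/√(1 − 0.553536) = 1/√0.446464 = 1/0.66818 = 1.4966.
Kinetic energy: K = (γ − 1)mc² = (1.4966 − 1) × 139.6 MeV = 0.4966 × 139.6 = 69.3 MeV.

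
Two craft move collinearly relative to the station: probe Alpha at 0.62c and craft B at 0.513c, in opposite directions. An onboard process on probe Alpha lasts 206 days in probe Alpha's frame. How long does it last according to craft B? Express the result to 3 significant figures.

403 days

Speed of probe Alpha in craft B's frame: u = (v_A + v_B)/(1 + v_A v_B/c²) = (0.62 + 0.513)/(1 + 0.62×0.513) = 1.133/1.31806 = 0.8596; |u| = 0.8596c.
At |u| = 0.8596c, γ = (1 − 0.738912)^(−1/2) = 1.9571.
Probe Alpha's interval is proper; time dilation gives Δt_B = γΔτ = 1.9571 × 206 days = 403 days.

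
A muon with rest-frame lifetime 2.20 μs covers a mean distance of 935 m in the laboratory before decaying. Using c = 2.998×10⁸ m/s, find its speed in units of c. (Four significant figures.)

0.8171c

d = βγcτ ⇒ βγ = d/(cτ) = 935.0 m / (659.56 m) = 1.4176.
β = (βγ)/√(1+(βγ)²) = 1.4176/√3.00959 = 0.8171.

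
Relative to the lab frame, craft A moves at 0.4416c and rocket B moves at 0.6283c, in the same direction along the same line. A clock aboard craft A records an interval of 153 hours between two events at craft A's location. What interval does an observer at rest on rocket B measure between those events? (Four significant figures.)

The velocity of craft A relative to rocket B is (0.4416 − 0.6283)c / (1 − 0.4416×0.6283) = −0.25839c; relative speed 0.25839c.
At |u| = 0.25839c, γ = (1 − 0.0667654)^(−1/2) = 1.0352.
The clock on craft A records proper time, so rocket B measures Δt = γΔτ = 1.0352 × 153 = 158.4 hours.

158.4 hours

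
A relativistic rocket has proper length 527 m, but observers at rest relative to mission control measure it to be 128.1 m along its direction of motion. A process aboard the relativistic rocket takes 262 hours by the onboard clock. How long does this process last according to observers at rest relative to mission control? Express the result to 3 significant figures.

γ = L₀/L = 527/128.1 = 4.11397.
Δt = γΔτ = 4.11397 × 262 = 1080 hours.

1080 hours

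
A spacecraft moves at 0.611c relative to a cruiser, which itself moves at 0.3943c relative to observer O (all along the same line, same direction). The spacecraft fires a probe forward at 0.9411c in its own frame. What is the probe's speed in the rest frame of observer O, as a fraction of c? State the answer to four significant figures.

0.9937c

Apply u = (u'+v)/(1+u'v) twice. Probe in the cruiser frame: (0.9411+0.611)/(1+0.9411·0.611) = 1.5521/1.5750121 = 0.98545c.
That velocity, transformed to the rest frame of observer O: (0.98545+0.3943)/(1+0.98545·0.3943) = 1.37975/1.388562935 = 0.99365c.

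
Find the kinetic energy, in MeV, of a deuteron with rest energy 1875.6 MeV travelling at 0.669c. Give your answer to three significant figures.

Lorentz factor: γ = (1 − 0.447561)^(−1/2) = 1.34542.
Kinetic energy: K = (γ − 1)mc² = (1.34542 − 1) × 1875.6 MeV = 0.34542 × 1875.6 = 648 MeV.

648 MeV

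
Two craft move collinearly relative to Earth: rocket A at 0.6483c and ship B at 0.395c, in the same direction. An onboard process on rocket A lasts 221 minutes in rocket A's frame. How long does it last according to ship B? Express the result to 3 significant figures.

The velocity of rocket A relative to ship B is (0.6483 − 0.395)c / (1 − 0.6483×0.395) = 0.34049c; relative speed 0.34049c.
At |u| = 0.34049c, γ = (1 − 0.115933)^(−1/2) = 1.0635.
Rocket A's interval is proper; time dilation gives Δt_B = γΔτ = 1.0635 × 221 minutes = 235 minutes.

235 minutes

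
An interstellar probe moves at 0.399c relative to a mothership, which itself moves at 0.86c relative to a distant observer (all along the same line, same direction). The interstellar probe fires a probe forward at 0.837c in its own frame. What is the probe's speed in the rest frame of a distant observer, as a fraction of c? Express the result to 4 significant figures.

Compose velocities in two stages. Stage 1 (into S'): u₁ = (0.837+0.399)/(1+0.837×0.399) = 0.92656.
Stage 2 (into S): u = (0.92656+0.86)/(1+0.92656×0.86) = 0.99428, so the speed is 0.9943c.

0.9943c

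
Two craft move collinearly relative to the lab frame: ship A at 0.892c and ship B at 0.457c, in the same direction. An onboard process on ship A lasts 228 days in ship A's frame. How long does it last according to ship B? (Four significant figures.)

335.9 days

The velocity of ship A relative to ship B is (0.892 − 0.457)c / (1 − 0.892×0.457) = 0.73436c; relative speed 0.73436c.
γ for this relative speed: γ = 1/√(1 − 0.539285) = 1.4733.
The clock on ship A records proper time, so ship B measures Δt = γΔτ = 1.4733 × 228 = 335.9 days.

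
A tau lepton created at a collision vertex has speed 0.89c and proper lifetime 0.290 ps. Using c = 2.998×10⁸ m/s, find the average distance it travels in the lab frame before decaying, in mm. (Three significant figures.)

γ = 1/√(1 − β²) = 1/√(1 − 0.7921) = 1/√0.2079 = 1/0.455961 = 2.1932.
Lab-frame lifetime: Δt = γτ = 2.1932 × 0.290 ps = 0.63603 ps.
Distance: d = vΔt = 0.89 × 2.998×10⁸ m/s × 6.3603×10^-13 s = 1.70×10^-4 m = 0.170 mm.

0.170 mm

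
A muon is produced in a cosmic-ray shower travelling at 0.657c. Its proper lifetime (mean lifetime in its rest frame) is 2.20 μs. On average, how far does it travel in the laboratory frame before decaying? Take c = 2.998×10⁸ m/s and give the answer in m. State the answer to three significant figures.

Lorentz factor: γ = (1 − 0.431649)^(−1/2) = 1.3265.
Lab-frame lifetime: Δt = γτ = 1.3265 × 2.20 μs = 2.9183 μs.
Distance: d = vΔt = 0.657 × 2.998×10⁸ m/s × 2.9183×10^-6 s = 575 m.

575 m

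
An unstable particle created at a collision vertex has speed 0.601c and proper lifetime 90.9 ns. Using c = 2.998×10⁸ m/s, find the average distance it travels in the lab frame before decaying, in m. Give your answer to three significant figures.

20.5 m

With β = 0.601, γ = 1/√(1 − 0.601²) = 1/√0.638799 = 1.2512.
Lab-frame lifetime: Δt = γτ = 1.2512 × 90.9 ns = 113.73 ns.
Distance: d = vΔt = 0.601 × 2.998×10⁸ m/s × 1.1373×10^-7 s = 20.5 m.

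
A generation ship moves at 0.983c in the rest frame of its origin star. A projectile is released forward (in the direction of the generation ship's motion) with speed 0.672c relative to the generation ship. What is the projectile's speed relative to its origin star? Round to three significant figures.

0.997c

In units of c, u = (u' + v)/(1 + u'v) with u' = 0.672 and v = 0.983.
Numerator: 0.672 + 0.983 = 1.655. Denominator: 1 + (0.672)(0.983) = 1.660576.
u = 1.655/1.660576 = 0.99664, so the speed is 0.997c.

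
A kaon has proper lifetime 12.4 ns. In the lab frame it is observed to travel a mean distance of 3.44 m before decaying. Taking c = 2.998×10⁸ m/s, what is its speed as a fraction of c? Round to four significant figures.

0.6792c

Lab distance = (lab lifetime)·v = γτ·βc, so βγ = d/(cτ) = 3.440/(2.998×10⁸ × 1.240×10^-8) = 0.92535.
With βγ = 0.92535: γ² = 1 + (βγ)² = 1.856273, and β = (βγ)/γ = 0.92535/1.36245 = 0.6792.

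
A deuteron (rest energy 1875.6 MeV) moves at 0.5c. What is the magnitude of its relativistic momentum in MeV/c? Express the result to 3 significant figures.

1080 MeV/c

Lorentz factor: γ = (1 − 0.25)^(−1/2) = 1.1547.
Momentum: p = γβ·mc = 1.1547 × 0.5 × 1875.6 MeV/c = 1080 MeV/c.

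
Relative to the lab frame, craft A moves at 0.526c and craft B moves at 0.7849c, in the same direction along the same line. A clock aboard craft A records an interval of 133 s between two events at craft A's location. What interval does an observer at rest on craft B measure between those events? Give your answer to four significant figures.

Transform craft A's velocity into craft B's frame: (0.526 − 0.7849)/(1 − 0.526·0.7849) = −0.2589/0.5871426, so the relative speed is 0.44095c.
At |u| = 0.44095c, γ = (1 − 0.194437)^(−1/2) = 1.1142.
Craft A's interval is proper; time dilation gives Δt_B = γΔτ = 1.1142 × 133 s = 148.2 s.

148.2 s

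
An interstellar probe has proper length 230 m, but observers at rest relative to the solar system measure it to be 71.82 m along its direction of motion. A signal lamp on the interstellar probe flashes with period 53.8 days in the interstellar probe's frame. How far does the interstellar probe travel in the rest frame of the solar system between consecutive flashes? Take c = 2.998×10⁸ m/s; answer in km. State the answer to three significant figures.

γ = L₀/L = 230/71.82 = 3.20245.
β = √(1 − 1/γ²) = 0.95. Lab-frame period = γτ = 3.20245×53.8 days = 172.29 days. Distance = βc × γτ = 0.95 × 2.998×10⁸ m/s × 14885856 s = 4.2396×10^15 m = 4.24×10^12 km.

4.24×10^12 km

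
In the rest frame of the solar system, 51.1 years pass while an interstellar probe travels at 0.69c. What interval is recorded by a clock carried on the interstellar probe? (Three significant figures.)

37.0 years

γ = 1/√(1 − β²) = 1/√(1 − 0.4761) = 1/√0.5239 = 1/0.723809 = 1.3816.
The moving clock records proper time: Δτ = Δt/γ = 51.1/1.3816 = 37.0 years.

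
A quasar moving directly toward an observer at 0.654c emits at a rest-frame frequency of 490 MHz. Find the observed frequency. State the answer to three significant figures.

1070 MHz

Relativistic Doppler (source moving toward): f_obs = f_src · √((1+β)/(1−β)).
With β = 0.654: factor = √(1.654/0.346) = 2.1864.
f_obs = 490 × 2.1864 = 1070 MHz.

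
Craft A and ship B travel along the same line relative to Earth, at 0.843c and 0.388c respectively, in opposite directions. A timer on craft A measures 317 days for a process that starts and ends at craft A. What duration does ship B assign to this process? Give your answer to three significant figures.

Transform craft A's velocity into ship B's frame: (0.843 + 0.388)/(1 + 0.843·0.388) = 1.231/1.327084, so the relative speed is 0.9276c.
At |u| = 0.9276c, γ = (1 − 0.860442)^(−1/2) = 2.6768.
The clock on craft A records proper time, so ship B measures Δt = γΔτ = 2.6768 × 317 = 849 days.

849 days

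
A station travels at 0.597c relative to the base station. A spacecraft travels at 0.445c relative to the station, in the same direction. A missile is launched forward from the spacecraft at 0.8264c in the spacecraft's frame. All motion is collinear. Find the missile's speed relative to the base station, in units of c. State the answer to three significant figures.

Apply u = (u'+v)/(1+u'v) twice. Missile in the station frame: (0.8264+0.445)/(1+0.8264·0.445) = 1.2714/1.367748 = 0.92956c.
That velocity, transformed to the rest frame of the base station: (0.92956+0.597)/(1+0.92956·0.597) = 1.52656/1.55494732 = 0.98174c.

0.982c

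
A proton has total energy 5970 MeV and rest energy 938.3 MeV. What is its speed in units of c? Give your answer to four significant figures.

Total energy E = γmc² gives γ = 5970/938.3 = 6.3626.
Hence β = √(1 − 1/γ²) = √(1 − 0.0247019) = √0.9752981 = 0.9876.

0.9876c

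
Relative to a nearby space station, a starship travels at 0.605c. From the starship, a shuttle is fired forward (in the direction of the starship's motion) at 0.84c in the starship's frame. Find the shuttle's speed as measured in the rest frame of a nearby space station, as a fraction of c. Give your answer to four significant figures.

In units of c, u = (u' + v)/(1 + u'v) with u' = 0.84 and v = 0.605.
Numerator: 0.84 + 0.605 = 1.445. Denominator: 1 + (0.84)(0.605) = 1.5082.
u = 1.445/1.5082 = 0.9581, so the speed is 0.9581c.

0.9581c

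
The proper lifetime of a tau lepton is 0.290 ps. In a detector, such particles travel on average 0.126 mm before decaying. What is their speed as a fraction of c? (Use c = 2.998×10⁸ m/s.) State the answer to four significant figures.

Lab distance = (lab lifetime)·v = γτ·βc, so βγ = d/(cτ) = 1.260×10^-4/(2.998×10⁸ × 2.900×10^-13) = 1.4492.
With βγ = 1.4492: γ² = 1 + (βγ)² = 3.10018, and β = (βγ)/γ = 1.4492/1.76073 = 0.8231.

0.8231c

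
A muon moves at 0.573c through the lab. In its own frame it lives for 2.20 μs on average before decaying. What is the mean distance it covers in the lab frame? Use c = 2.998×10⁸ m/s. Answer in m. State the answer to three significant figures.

γ = 1/√(1 − β²) = 1/√(1 − 0.328329) = 1/√0.671671 = 1/0.819555 = 1.2202.
Lab-frame lifetime: Δt = γτ = 1.2202 × 2.20 μs = 2.6844 μs.
Distance: d = vΔt = 0.573 × 2.998×10⁸ m/s × 2.6844×10^-6 s = 461 m.

461 m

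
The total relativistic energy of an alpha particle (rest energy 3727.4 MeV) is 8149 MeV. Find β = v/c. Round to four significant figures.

0.8893

Total energy E = γmc² gives γ = 8149/3727.4 = 2.1862.
Hence β = √(1 − 1/γ²) = √(1 − 0.209228) = √0.790772 = 0.8893.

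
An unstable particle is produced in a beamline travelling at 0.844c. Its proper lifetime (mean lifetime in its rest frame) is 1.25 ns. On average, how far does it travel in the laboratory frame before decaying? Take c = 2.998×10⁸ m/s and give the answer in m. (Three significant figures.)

γ = 1/√(1 − β²) = 1/√(1 − 0.712336) = 1/√0.287664 = 1/0.536343 = 1.8645.
Lab-frame lifetime: Δt = γτ = 1.8645 × 1.25 ns = 2.3306 ns.
Distance: d = vΔt = 0.844 × 2.998×10⁸ m/s × 2.3306×10^-9 s = 0.590 m.

0.590 m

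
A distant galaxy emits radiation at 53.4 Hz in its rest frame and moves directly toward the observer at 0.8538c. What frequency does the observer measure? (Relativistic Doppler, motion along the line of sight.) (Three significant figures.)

190 Hz

Relativistic Doppler (source moving toward): f_obs = f_src · √((1+β)/(1−β)).
With β = 0.8538: factor = √(1.8538/0.1462) = 3.5609.
f_obs = 53.4 × 3.5609 = 190 Hz.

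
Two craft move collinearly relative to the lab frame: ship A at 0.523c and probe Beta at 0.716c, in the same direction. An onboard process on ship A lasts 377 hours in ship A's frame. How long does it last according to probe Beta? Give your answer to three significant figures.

Transform ship A's velocity into probe Beta's frame: (0.523 − 0.716)/(1 − 0.523·0.716) = −0.193/0.625532, so the relative speed is 0.30854c.
γ for this relative speed: γ = 1/√(1 − 0.0951969) = 1.0513.
The clock on ship A records proper time, so probe Beta measures Δt = γΔτ = 1.0513 × 377 = 396 hours.

396 hours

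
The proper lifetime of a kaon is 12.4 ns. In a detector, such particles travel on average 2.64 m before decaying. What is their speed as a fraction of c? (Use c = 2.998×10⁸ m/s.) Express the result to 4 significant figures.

Let x = d/(cτ) = 2.640 m / (2.998×10⁸ m/s × 1.240×10^-8 s) = 0.71015. Since d = βγcτ, x = βγ = β/√(1−β²).
Solving: β² = x²/(1+x²) = 0.504313/1.504313 = 0.335245, so β = 0.5790.

0.5790c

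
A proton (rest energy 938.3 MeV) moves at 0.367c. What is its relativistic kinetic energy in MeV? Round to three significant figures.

70.4 MeV

γ = 1/√(1 − β²) = 1/√(1 − 0.134689) = 1/√0.865311 = 1/0.930221 = 1.075013.
Kinetic energy: K = (γ − 1)mc² = (1.075013 − 1) × 938.3 MeV = 0.075013 × 938.3 = 70.4 MeV.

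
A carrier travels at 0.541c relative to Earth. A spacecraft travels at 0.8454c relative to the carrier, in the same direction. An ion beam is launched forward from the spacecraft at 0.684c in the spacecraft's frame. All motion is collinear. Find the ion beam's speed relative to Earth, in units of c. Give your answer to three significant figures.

Apply u = (u'+v)/(1+u'v) twice. Ion beam in the carrier frame: (0.684+0.8454)/(1+0.684·0.8454) = 1.5294/1.5782536 = 0.96905c.
That velocity, transformed to the rest frame of Earth: (0.96905+0.541)/(1+0.96905·0.541) = 1.51005/1.52425605 = 0.99068c.

0.991c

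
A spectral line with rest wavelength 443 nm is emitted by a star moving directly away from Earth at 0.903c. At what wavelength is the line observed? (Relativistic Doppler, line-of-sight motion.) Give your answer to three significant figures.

1960 nm

Relativistic Doppler for wavelength: λ_obs = λ_src · √((1+β)/(1−β)).
With β = 0.903: factor = √(1.903/0.097) = 4.4293.
λ_obs = 443 × 4.4293 = 1960 nm.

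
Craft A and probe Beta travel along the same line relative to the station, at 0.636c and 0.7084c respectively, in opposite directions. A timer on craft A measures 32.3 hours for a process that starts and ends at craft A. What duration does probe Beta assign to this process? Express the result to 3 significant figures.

Speed of craft A in probe Beta's frame: u = (v_A + v_B)/(1 + v_A v_B/c²) = (0.636 + 0.7084)/(1 + 0.636×0.7084) = 1.3444/1.4505424 = 0.92683; |u| = 0.92683c.
At |u| = 0.92683c, γ = (1 − 0.859014)^(−1/2) = 2.6633.
The clock on craft A records proper time, so probe Beta measures Δt = γΔτ = 2.6633 × 32.3 = 86.0 hours.

86.0 hours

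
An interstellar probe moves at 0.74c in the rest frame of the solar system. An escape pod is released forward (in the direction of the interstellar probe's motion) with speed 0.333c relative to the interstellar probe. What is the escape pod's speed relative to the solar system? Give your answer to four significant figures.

0.8609c

Relativistic velocity addition: u = (u' + v)/(1 + u'v/c²), with u' = 0.333c and v = 0.74c.
Numerator: 0.333 + 0.74 = 1.073. Denominator: 1 + (0.333)(0.74) = 1.24642.
u = 1.073/1.24642 = 0.86087, so the speed is 0.8609c.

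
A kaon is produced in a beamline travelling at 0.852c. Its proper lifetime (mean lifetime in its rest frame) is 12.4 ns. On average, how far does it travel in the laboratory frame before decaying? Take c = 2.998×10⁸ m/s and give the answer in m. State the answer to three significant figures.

6.05 m

γ = 1/√(1 − β²) = 1/√(1 − 0.725904) = 1/√0.274096 = 1/0.523542 = 1.9101.
Lab-frame lifetime: Δt = γτ = 1.9101 × 12.4 ns = 23.685 ns.
Distance: d = vΔt = 0.852 × 2.998×10⁸ m/s × 2.3685×10^-8 s = 6.05 m.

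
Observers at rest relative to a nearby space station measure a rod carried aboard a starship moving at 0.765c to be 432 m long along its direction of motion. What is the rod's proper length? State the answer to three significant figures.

671 m

β² = 0.585225, so γ = 1/√0.414775 = 1.5527.
Proper length: L₀ = γ·L = 1.5527 × 432 = 671 m.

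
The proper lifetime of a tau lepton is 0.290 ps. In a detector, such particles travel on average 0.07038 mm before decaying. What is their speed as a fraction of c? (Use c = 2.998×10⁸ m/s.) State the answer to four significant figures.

0.6292c

d = βγcτ ⇒ βγ = d/(cτ) = 7.038×10^-5 m / (8.6942×10^-5 m) = 0.80951.
β = (βγ)/√(1+(βγ)²) = 0.80951/√1.655306 = 0.6292.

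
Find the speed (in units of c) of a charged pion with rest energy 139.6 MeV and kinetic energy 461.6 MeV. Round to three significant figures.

γ = 1 + K/(mc²) = 1 + 461.6/139.6 = 4.3066.
β = √(1 − 1/γ²) = √(1 − 0.0539176) = √0.9460824 = 0.973.

0.973c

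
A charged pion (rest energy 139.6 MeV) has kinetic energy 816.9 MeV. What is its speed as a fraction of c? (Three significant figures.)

K = (γ−1)mc², so γ = 1 + 816.9/139.6 = 6.8517.
Then v/c = √(1 − γ⁻²) = √(1 − 0.0213012) = √0.9786988 = 0.989.

0.989c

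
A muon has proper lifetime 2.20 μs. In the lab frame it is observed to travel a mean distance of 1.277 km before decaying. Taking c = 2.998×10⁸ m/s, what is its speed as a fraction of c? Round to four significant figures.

0.8885c

Lab distance = (lab lifetime)·v = γτ·βc, so βγ = d/(cτ) = 1277/(2.998×10⁸ × 2.200×10^-6) = 1.9361.
With βγ = 1.9361: γ² = 1 + (βγ)² = 4.74848, and β = (βγ)/γ = 1.9361/2.1791 = 0.8885.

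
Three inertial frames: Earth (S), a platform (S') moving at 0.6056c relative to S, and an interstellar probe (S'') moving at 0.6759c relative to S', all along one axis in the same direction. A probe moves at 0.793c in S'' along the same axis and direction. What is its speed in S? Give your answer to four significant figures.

0.9891c

Compose velocities in two stages. Stage 1 (into S'): u₁ = (0.793+0.6759)/(1+0.793×0.6759) = 0.95632.
Stage 2 (into S): u = (0.95632+0.6056)/(1+0.95632×0.6056) = 0.98909, so the speed is 0.9891c.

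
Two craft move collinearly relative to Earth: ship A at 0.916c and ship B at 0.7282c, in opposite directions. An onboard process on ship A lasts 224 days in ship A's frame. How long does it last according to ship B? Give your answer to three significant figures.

1360 days

Speed of ship A in ship B's frame: u = (v_A + v_B)/(1 + v_A v_B/c²) = (0.916 + 0.7282)/(1 + 0.916×0.7282) = 1.6442/1.6670312 = 0.9863; |u| = 0.9863c.
γ for this relative speed: γ = 1/√(1 − 0.972788) = 6.0621.
The clock on ship A records proper time, so ship B measures Δt = γΔτ = 6.0621 × 224 = 1360 days.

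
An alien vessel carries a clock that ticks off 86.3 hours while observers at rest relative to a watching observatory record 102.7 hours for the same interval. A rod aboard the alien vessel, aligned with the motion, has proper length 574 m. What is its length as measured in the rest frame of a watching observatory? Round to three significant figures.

From Δt = γΔτ: γ = 102.7/86.3 = 1.19003.
L = L₀/γ = 574/1.19003 = 482 m.

482 m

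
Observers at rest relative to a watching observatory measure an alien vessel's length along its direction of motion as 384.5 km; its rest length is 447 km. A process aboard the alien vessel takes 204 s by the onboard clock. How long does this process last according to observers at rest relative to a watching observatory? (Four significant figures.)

237.2 s

From L = L₀/γ: γ = 447/384.5 = 1.16255.
The same γ dilates the second interval: 1.16255 × 204 s = 237.2 s.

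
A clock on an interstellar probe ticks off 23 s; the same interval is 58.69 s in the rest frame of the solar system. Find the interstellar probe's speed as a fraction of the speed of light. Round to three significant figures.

0.920c

γ = Δt/Δτ = 58.69/23 = 2.5517.
β = √(1 − 1/γ²) = √(1 − 0.153582) = √0.846418 = 0.920.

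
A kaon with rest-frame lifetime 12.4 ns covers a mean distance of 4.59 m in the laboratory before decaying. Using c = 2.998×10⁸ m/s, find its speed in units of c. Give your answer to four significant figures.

0.7771c

Let x = d/(cτ) = 4.590 m / (2.998×10⁸ m/s × 1.240×10^-8 s) = 1.2347. Since d = βγcτ, x = βγ = β/√(1−β²).
Solving: β² = x²/(1+x²) = 1.52448/2.52448 = 0.603879, so β = 0.7771.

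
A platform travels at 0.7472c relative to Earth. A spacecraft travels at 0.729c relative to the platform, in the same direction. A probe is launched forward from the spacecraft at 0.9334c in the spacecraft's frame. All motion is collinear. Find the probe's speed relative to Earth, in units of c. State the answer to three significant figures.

0.998c

Compose velocities in two stages. Stage 1 (into S'): u₁ = (0.9334+0.729)/(1+0.9334×0.729) = 0.98926.
Stage 2 (into S): u = (0.98926+0.7472)/(1+0.98926×0.7472) = 0.99844, so the speed is 0.998c.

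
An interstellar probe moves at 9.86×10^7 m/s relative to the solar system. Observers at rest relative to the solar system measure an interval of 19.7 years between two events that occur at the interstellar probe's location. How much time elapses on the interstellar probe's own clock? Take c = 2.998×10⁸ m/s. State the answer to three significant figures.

18.6 years

β = v/c = (9.86×10^7 m/s)/(2.998×10⁸ m/s) = 0.328886.
γ = 1/√(1 − β²) = 1/√(1 − 0.108166) = 1/√0.891834 = 1/0.94437 = 1.0589.
The interstellar probe's clock runs slow as seen from the solar system, so Δτ = Δt/γ = 19.7/1.0589 = 18.6 years.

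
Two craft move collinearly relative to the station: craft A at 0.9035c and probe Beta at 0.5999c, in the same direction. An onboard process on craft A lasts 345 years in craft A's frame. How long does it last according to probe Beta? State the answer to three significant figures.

461 years

Transform craft A's velocity into probe Beta's frame: (0.9035 − 0.5999)/(1 − 0.9035·0.5999) = 0.3036/0.45799035, so the relative speed is 0.6629c.
γ for this relative speed: γ = 1/√(1 − 0.439436) = 1.3356.
Craft A's interval is proper; time dilation gives Δt_B = γΔτ = 1.3356 × 345 years = 461 years.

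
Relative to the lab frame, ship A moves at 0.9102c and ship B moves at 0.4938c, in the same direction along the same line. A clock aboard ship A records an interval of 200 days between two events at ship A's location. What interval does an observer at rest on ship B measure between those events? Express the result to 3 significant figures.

The velocity of ship A relative to ship B is (0.9102 − 0.4938)c / (1 − 0.9102×0.4938) = 0.75634c; relative speed 0.75634c.
At |u| = 0.75634c, γ = (1 − 0.57205)^(−1/2) = 1.5286.
The clock on ship A records proper time, so ship B measures Δt = γΔτ = 1.5286 × 200 = 306 days.

306 days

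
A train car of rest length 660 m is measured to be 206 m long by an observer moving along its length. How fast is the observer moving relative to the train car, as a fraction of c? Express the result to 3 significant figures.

0.950c

Length contraction gives γ = L₀/L = 660/206 = 3.2039.
β = √(1 − 1/γ²) = √0.902581 = 0.950.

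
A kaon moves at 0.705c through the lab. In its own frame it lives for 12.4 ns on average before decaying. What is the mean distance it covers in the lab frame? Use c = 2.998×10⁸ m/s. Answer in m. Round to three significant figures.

With β = 0.705, γ = 1/√(1 − 0.705²) = 1/√0.502975 = 1.41.
Lab-frame lifetime: Δt = γτ = 1.41 × 12.4 ns = 17.484 ns.
Distance: d = vΔt = 0.705 × 2.998×10⁸ m/s × 1.7484×10^-8 s = 3.70 m.

3.70 m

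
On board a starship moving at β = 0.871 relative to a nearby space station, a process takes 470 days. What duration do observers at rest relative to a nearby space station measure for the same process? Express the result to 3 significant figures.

γ = 1/√(1 − β²) = 1/√(1 − 0.758641) = 1/√0.241359 = 1/0.491283 = 2.0355.
The onboard clock measures proper time, so the interval in the rest frame of a nearby space station is dilated: Δt = γ·Δτ = 2.0355 × 470 days = 957 days.

957 days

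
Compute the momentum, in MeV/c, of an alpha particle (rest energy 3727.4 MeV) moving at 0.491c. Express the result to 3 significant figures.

2100 MeV/c

γ = 1/√(1 − β²) = 1/√(1 − 0.241081) = 1/√0.758919 = 1/0.87116 = 1.1479.
Momentum: p = γβ·mc = 1.1479 × 0.491 × 3727.4 MeV/c = 2100 MeV/c.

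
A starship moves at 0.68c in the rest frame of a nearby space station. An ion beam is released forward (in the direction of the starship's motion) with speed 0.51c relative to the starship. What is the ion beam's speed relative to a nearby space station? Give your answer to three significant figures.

0.884c

Relativistic velocity addition: u = (u' + v)/(1 + u'v/c²), with u' = 0.51c and v = 0.68c.
Numerator: 0.51 + 0.68 = 1.19. Denominator: 1 + (0.51)(0.68) = 1.3468.
u = 1.19/1.3468 = 0.88358, so the speed is 0.884c.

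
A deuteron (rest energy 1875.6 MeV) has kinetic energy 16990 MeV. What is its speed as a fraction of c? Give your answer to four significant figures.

K = (γ−1)mc², so γ = 1 + 16990/1875.6 = 10.058.
Then v/c = √(1 − γ⁻²) = √(1 − 0.009885) = √0.990115 = 0.9950.

0.9950c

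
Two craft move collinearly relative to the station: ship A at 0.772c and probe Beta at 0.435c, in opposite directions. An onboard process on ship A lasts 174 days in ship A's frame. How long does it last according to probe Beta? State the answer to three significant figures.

406 days

The velocity of ship A relative to probe Beta is (0.772 + 0.435)c / (1 + 0.772×0.435) = 0.90356c; relative speed 0.90356c.
γ for this relative speed: γ = 1/√(1 − 0.816421) = 2.3339.
The clock on ship A records proper time, so probe Beta measures Δt = γΔτ = 2.3339 × 174 = 406 days.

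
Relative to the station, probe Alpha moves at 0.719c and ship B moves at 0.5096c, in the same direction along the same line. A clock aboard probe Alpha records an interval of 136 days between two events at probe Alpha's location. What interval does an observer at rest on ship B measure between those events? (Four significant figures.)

The velocity of probe Alpha relative to ship B is (0.719 − 0.5096)c / (1 − 0.719×0.5096) = 0.33049c; relative speed 0.33049c.
At |u| = 0.33049c, γ = (1 − 0.109224)^(−1/2) = 1.0595.
Probe Alpha's interval is proper; time dilation gives Δt_B = γΔτ = 1.0595 × 136 days = 144.1 days.

144.1 days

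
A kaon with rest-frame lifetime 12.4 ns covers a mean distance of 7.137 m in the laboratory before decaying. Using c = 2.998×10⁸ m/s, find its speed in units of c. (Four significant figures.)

0.8869c

Lab distance = (lab lifetime)·v = γτ·βc, so βγ = d/(cτ) = 7.137/(2.998×10⁸ × 1.240×10^-8) = 1.9198.
With βγ = 1.9198: γ² = 1 + (βγ)² = 4.68563, and β = (βγ)/γ = 1.9198/2.16463 = 0.8869.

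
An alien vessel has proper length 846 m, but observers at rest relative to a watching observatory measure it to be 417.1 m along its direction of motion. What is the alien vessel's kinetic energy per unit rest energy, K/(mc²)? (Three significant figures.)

Length contraction gives γ = L₀/L = 846/417.1 = 2.02829.
Since K = (γ−1)mc², K/(mc²) = 2.02829 − 1 = 1.03.

1.03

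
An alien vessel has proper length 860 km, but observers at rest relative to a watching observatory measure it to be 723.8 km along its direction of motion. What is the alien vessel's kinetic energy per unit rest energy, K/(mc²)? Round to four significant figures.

Length contraction gives γ = L₀/L = 860/723.8 = 1.18817.
Since K = (γ−1)mc², K/(mc²) = 1.18817 − 1 = 0.1882.

0.1882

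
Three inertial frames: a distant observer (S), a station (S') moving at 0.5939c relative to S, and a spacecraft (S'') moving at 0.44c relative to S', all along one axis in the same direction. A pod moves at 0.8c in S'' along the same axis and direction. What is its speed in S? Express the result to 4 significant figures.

First combine the pod and spacecraft (S''→S'): u₁ = (0.8 + 0.44)/(1 + 0.8×0.44) = 1.24/1.352 = 0.91716.
Then combine with the station (S'→S): u = (0.91716 + 0.5939)/(1 + 0.91716×0.5939) = 1.51106/1.544701324 = 0.97822.

0.9782c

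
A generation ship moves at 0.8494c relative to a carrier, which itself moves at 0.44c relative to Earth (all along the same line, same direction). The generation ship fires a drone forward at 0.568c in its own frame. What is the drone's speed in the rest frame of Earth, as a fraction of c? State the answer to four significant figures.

First combine the drone and generation ship (S''→S'): u₁ = (0.568 + 0.8494)/(1 + 0.568×0.8494) = 1.4174/1.4824592 = 0.95611.
Then combine with the carrier (S'→S): u = (0.95611 + 0.44)/(1 + 0.95611×0.44) = 1.39611/1.4206884 = 0.9827.

0.9827c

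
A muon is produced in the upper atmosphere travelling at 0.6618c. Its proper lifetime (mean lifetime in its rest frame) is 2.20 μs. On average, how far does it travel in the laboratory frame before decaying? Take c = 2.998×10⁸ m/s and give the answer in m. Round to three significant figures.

Lorentz factor: γ = (1 − 0.43797924)^(−1/2) = 1.3339.
Lab-frame lifetime: Δt = γτ = 1.3339 × 2.20 μs = 2.9346 μs.
Distance: d = vΔt = 0.6618 × 2.998×10⁸ m/s × 2.9346×10^-6 s = 582 m.

582 m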